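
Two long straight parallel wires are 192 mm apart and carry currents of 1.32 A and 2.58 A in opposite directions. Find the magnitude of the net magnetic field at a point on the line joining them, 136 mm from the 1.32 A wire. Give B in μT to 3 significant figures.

B ≈ 11.2 μT

Each long wire gives B = μ₀I/(2πd). Distances are d₁ = 0.136 m and d₂ = 0.056 m.
B₁ = 1.94×10⁻⁶ T, B₂ = 9.21×10⁻⁶ T.
Between antiparallel currents both contributions point the same way, so they add. B = B₁ + B₂ = 1.94×10⁻⁶ + 9.21×10⁻⁶ = 1.12×10⁻⁵ T.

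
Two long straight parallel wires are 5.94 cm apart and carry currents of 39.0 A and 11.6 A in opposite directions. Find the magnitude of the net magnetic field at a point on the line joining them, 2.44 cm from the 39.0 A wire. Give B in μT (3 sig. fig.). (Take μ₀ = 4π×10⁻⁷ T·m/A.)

B ≈ 386 μT

Each long wire gives B = μ₀I/(2πd). Distances are d₁ = 0.0244 m and d₂ = 0.035 m.
B₁ = 3.20×10⁻⁴ T, B₂ = 6.63×10⁻⁵ T.
Between antiparallel currents both contributions point the same way, so they add. B = B₁ + B₂ = 3.20×10⁻⁴ + 6.63×10⁻⁵ = 3.86×10⁻⁴ T.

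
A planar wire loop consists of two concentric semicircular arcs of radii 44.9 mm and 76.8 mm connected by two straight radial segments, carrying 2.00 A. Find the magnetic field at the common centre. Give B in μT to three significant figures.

The radial connectors point toward the centre, so dl × r̂ = 0 and they contribute nothing.
Each semicircle gives μ₀I/(4R): inner arc 1.40×10⁻⁵ T, outer arc 8.18×10⁻⁶ T.
The two arcs carry current in opposite angular senses, so their fields oppose: B = |1.40×10⁻⁵ − 8.18×10⁻⁶| = 5.81×10⁻⁶ T.

B ≈ 5.81 μT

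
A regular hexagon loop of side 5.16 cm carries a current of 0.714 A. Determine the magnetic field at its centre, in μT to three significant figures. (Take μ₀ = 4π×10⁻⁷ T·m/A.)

Each side is a finite straight segment at perpendicular distance d = a/(2 tan(π/6)) = 0.04469 m from the centre, with end-angles ±π/6.
One side contributes B₁ = (μ₀I/4πd)·2 sin(π/6) = 1.60×10⁻⁶ T.
All 6 sides add in the same direction: B = 6 × 1.60×10⁻⁶ = 9.59×10⁻⁶ T.

B ≈ 9.59 μT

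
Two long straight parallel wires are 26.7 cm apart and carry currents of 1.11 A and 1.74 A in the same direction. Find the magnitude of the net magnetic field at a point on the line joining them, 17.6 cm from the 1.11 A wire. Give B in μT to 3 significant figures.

B ≈ 2.56 μT

Each long wire gives B = μ₀I/(2πd). Distances are d₁ = 0.176 m and d₂ = 0.091 m.
B₁ = 1.26×10⁻⁶ T, B₂ = 3.82×10⁻⁶ T.
Between parallel currents the two contributions point in opposite directions, so they subtract. B = |B₁ − B₂| = |1.26×10⁻⁶ − 3.82×10⁻⁶| = 2.56×10⁻⁶ T.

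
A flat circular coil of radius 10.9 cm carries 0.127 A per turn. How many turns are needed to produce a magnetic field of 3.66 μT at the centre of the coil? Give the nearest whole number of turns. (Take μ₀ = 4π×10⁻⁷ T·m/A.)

N = 5

For an N-turn coil, B = Nμ₀I/(2R). A single turn gives B₁ = 7.32×10⁻⁷ T with R = 0.109 m.
N = B/B₁ = 3.66×10⁻⁶ / 7.32×10⁻⁷ = 5.00.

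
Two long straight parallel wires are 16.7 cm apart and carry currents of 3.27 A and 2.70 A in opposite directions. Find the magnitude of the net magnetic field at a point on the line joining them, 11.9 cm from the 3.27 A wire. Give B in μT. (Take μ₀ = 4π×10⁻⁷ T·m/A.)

B ≈ 16.7 μT

Each long wire gives B = μ₀I/(2πd). Distances are d₁ = 0.119 m and d₂ = 0.048 m.
B₁ = 5.50×10⁻⁶ T, B₂ = 1.13×10⁻⁵ T.
Between antiparallel currents both contributions point the same way, so they add. B = B₁ + B₂ = 5.50×10⁻⁶ + 1.13×10⁻⁵ = 1.67×10⁻⁵ T.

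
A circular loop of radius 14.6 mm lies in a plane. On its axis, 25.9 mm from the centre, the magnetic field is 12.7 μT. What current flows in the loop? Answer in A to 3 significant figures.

I ≈ 2.49 A

On the axis of a loop, B = μ₀IR²/[2(R²+z²)^(3/2)], so I = 2B(R²+z²)^(3/2)/(μ₀R²).
R² + z² = 0.0002132 + 0.0006708 = 0.000884 m²; raised to 3/2 gives 2.63×10⁻⁵ m³.
I = 2 × 1.27×10⁻⁵ × 2.63×10⁻⁵ / (1.26×10⁻⁶ × 0.0002132) = 2.49 A.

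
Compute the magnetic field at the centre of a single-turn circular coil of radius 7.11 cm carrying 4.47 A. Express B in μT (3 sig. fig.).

B ≈ 39.5 μT

At the centre of a circular loop the Biot–Savart law gives B = μ₀I/(2R).
B = (4π×10⁻⁷ × 4.47) / (2 × 0.0711) = 3.95×10⁻⁵ T.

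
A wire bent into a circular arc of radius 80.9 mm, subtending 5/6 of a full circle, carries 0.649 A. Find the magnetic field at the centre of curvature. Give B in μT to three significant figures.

The Biot–Savart field of a circular arc at its centre is B = μ₀Iφ/(4πR), with φ = 5.236 rad.
B = (4π×10⁻⁷ × 0.649 × 5.236) / (4π × 0.0809) = 4.20×10⁻⁶ T.

B ≈ 4.20 μT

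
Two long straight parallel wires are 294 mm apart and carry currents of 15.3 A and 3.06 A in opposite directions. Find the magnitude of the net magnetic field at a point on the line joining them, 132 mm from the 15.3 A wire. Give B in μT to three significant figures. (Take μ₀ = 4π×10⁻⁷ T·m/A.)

Each long wire gives B = μ₀I/(2πd). Distances are d₁ = 0.132 m and d₂ = 0.162 m.
B₁ = 2.32×10⁻⁵ T, B₂ = 3.78×10⁻⁶ T.
Between antiparallel currents both contributions point the same way, so they add. B = B₁ + B₂ = 2.32×10⁻⁵ + 3.78×10⁻⁶ = 2.70×10⁻⁵ T.

B ≈ 27.0 μT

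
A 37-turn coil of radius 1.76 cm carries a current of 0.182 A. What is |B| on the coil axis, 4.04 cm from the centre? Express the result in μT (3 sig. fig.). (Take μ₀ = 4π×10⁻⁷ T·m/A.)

For an N-turn flat coil, B = Nμ₀IR²/[2(R²+z²)^(3/2)] with R = 0.0176 m, z = 0.0404 m.
B = 37 × 4.14×10⁻⁷ T = 1.53×10⁻⁵ T.

B ≈ 15.3 μT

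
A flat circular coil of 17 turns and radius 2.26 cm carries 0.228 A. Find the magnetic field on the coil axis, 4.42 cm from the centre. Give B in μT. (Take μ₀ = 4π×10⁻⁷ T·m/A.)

For an N-turn flat coil, B = Nμ₀IR²/[2(R²+z²)^(3/2)] with R = 0.0226 m, z = 0.0442 m.
B = 17 × 5.98×10⁻⁷ T = 1.02×10⁻⁵ T.

B ≈ 10.2 μT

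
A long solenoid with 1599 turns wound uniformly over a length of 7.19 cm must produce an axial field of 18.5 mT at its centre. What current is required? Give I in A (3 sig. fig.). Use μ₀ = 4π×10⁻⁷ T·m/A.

Inside a long solenoid B = μ₀nI with n = 2.224×10⁴ m⁻¹, so I = B/(μ₀n).
I = 1.85×10⁻² / (4π×10⁻⁷ × 2.224×10⁴) = 0.662 A.

I ≈ 0.662 A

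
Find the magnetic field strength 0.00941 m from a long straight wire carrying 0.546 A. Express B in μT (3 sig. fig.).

B ≈ 11.6 μT

For an infinitely long straight wire, B = μ₀I/(2πd).
B = (4π×10⁻⁷ × 0.546) / (2π × 0.00941) = 1.16×10⁻⁵ T.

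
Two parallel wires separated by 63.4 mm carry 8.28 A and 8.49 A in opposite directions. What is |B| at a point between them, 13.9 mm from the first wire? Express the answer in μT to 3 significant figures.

Each long wire gives B = μ₀I/(2πd). Distances are d₁ = 0.0139 m and d₂ = 0.0495 m.
B₁ = 1.19×10⁻⁴ T, B₂ = 3.43×10⁻⁵ T.
Between antiparallel currents both contributions point the same way, so they add. B = B₁ + B₂ = 1.19×10⁻⁴ + 3.43×10⁻⁵ = 1.53×10⁻⁴ T.

B ≈ 153 μT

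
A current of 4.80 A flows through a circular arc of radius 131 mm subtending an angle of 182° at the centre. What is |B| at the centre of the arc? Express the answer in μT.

The Biot–Savart field of a circular arc at its centre is B = μ₀Iφ/(4πR), with φ = 3.176 rad.
B = (4π×10⁻⁷ × 4.80 × 3.176) / (4π × 0.131) = 1.16×10⁻⁵ T.

B ≈ 11.6 μT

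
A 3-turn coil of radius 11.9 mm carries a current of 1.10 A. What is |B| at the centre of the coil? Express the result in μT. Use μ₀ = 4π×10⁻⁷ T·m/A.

For an N-turn flat coil, B = Nμ₀I/(2R) with R = 0.0119 m.
B = 3 × 5.81×10⁻⁵ T = 1.74×10⁻⁴ T.

B ≈ 174 μT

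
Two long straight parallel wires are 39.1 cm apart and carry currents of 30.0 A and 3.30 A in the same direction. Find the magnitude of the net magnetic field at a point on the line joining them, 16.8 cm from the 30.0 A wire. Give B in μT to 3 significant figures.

Each long wire gives B = μ₀I/(2πd). Distances are d₁ = 0.168 m and d₂ = 0.223 m.
B₁ = 3.57×10⁻⁵ T, B₂ = 2.96×10⁻⁶ T.
Between parallel currents the two contributions point in opposite directions, so they subtract. B = |B₁ − B₂| = |3.57×10⁻⁵ − 2.96×10⁻⁶| = 3.28×10⁻⁵ T.

B ≈ 32.8 μT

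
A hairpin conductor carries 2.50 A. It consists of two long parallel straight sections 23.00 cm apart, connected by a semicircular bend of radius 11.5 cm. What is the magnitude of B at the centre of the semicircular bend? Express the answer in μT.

B ≈ 11.2 μT

The semicircular arc contributes B_arc = μ₀I·π/(4πR) = μ₀I/(4R) = 6.83×10⁻⁶ T.
Each semi-infinite lead is at perpendicular distance R = 0.115 m from the centre, with the perpendicular foot at its near end, so it contributes μ₀I/(4πR); both point the same way, together 4.35×10⁻⁶ T.
Arc and leads all point the same direction: B = 6.83×10⁻⁶ + 4.35×10⁻⁶ = 1.12×10⁻⁵ T.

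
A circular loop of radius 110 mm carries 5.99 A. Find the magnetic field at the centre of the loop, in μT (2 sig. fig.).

At the centre of a circular loop the Biot–Savart law gives B = μ₀I/(2R).
B = (4π×10⁻⁷ × 5.99) / (2 × 0.11) = 3.42×10⁻⁵ T.

B ≈ 34 μT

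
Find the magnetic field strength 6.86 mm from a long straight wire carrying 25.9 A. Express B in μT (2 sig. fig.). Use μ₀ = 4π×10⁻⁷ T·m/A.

B ≈ 760 μT

For an infinitely long straight wire, B = μ₀I/(2πd).
B = (4π×10⁻⁷ × 25.9) / (2π × 0.00686) = 7.55×10⁻⁴ T.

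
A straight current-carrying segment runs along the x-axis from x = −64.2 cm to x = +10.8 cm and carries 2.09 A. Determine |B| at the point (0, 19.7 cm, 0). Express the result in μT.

B ≈ 1.52 μT

For a finite straight segment, B = (μ₀I/4πd)(sinθ₁ + sinθ₂), where θ₁, θ₂ are the angles from the perpendicular to each end.
The perpendicular distance is d = 0.197 m; the end-offsets along the wire are a = 0.642 m and b = 0.108 m.
sinθ₁ = 0.642/√(0.642²+0.197²) = 0.9560; sinθ₂ = 0.108/√(0.108²+0.197²) = 0.4807.
B = (4π×10⁻⁷ × 2.09) / (4π × 0.197) × (0.9560 + 0.4807) = 1.52×10⁻⁶ T.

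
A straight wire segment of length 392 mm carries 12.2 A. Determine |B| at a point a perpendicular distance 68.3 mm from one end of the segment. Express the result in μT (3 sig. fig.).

For a finite straight segment, B = (μ₀I/4πd)(sinθ₁ + sinθ₂), where θ₁, θ₂ are the angles from the perpendicular to each end.
The perpendicular foot is at one end, so the two end-offsets along the wire are 0 and L = 0.392 m.
sinθ₁ = 0/√(0²+0.0683²) = 0.0000; sinθ₂ = 0.392/√(0.392²+0.0683²) = 0.9852.
B = (4π×10⁻⁷ × 12.2) / (4π × 0.0683) × (0.0000 + 0.9852) = 1.76×10⁻⁵ T.

B ≈ 17.6 μT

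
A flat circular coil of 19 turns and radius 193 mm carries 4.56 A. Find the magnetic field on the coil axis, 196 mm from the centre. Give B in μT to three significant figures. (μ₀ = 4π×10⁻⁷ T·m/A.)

For an N-turn flat coil, B = Nμ₀IR²/[2(R²+z²)^(3/2)] with R = 0.193 m, z = 0.196 m.
B = 19 × 5.13×10⁻⁶ T = 9.74×10⁻⁵ T.

B ≈ 97.4 μT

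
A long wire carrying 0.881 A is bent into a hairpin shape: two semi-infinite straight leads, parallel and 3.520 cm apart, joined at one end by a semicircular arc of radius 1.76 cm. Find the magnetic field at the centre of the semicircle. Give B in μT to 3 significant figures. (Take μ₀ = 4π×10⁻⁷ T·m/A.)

B ≈ 25.7 μT

The semicircular arc contributes B_arc = μ₀I·π/(4πR) = μ₀I/(4R) = 1.57×10⁻⁵ T.
Each semi-infinite lead is at perpendicular distance R = 0.0176 m from the centre, with the perpendicular foot at its near end, so it contributes μ₀I/(4πR); both point the same way, together 1.00×10⁻⁵ T.
Arc and leads all point the same direction: B = 1.57×10⁻⁵ + 1.00×10⁻⁵ = 2.57×10⁻⁵ T.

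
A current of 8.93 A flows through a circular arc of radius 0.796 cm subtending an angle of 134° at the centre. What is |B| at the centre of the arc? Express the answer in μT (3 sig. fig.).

The Biot–Savart field of a circular arc at its centre is B = μ₀Iφ/(4πR), with φ = 2.339 rad.
B = (4π×10⁻⁷ × 8.93 × 2.339) / (4π × 0.00796) = 2.62×10⁻⁴ T.

B ≈ 262 μT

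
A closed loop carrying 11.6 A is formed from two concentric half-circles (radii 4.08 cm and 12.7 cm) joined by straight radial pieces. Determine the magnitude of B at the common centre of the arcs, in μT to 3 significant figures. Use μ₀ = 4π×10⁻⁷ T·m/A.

B ≈ 60.6 μT

The radial connectors point toward the centre, so dl × r̂ = 0 and they contribute nothing.
Each semicircle gives μ₀I/(4R): inner arc 8.93×10⁻⁵ T, outer arc 2.87×10⁻⁵ T.
The two arcs carry current in opposite angular senses, so their fields oppose: B = |8.93×10⁻⁵ − 2.87×10⁻⁵| = 6.06×10⁻⁵ T.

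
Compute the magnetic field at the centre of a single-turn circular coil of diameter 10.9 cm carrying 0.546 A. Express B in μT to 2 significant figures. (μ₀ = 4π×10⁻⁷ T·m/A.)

At the centre of a circular loop the Biot–Savart law gives B = μ₀I/(2R) (so R = 0.0545 m).
B = (4π×10⁻⁷ × 0.546) / (2 × 0.0545) = 6.29×10⁻⁶ T.

B ≈ 6.3 μT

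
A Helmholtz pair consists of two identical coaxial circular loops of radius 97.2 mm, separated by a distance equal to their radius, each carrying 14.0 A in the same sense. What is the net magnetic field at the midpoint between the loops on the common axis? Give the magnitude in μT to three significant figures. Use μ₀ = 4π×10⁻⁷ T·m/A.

B ≈ 130 μT

Each loop contributes B = μ₀IR²/[2(R²+z²)^(3/2)] on the axis, with z measured from that loop.
Loop 1 (z = 0.0486 m): B₁ = 6.48×10⁻⁵ T. Loop 2 (z = 0.0486 m): B₂ = 6.48×10⁻⁵ T.
The fields add: B = B₁ + B₂ = 1.30×10⁻⁴ T.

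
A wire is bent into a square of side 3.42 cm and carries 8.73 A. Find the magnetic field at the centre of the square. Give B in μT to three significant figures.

B ≈ 289 μT

Each side is a finite straight segment at perpendicular distance d = a/(2 tan(π/4)) = 0.0171 m from the centre, with end-angles ±π/4.
One side contributes B₁ = (μ₀I/4πd)·2 sin(π/4) = 7.22×10⁻⁵ T.
All 4 sides add in the same direction: B = 4 × 7.22×10⁻⁵ = 2.89×10⁻⁴ T.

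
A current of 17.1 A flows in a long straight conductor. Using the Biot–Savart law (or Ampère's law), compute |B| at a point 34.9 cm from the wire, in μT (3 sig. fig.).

B ≈ 9.80 μT

For an infinitely long straight wire, B = μ₀I/(2πd).
B = (4π×10⁻⁷ × 17.1) / (2π × 0.349) = 9.80×10⁻⁶ T.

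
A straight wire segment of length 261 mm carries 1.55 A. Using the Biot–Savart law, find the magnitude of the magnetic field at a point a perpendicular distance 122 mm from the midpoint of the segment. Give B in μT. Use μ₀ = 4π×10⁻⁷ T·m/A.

For a finite straight segment, B = (μ₀I/4πd)(sinθ₁ + sinθ₂), where θ₁, θ₂ are the angles from the perpendicular to each end.
The perpendicular from the point meets the wire at its midpoint, so each end is L/2 = 0.1305 m away along the wire.
sinθ₁ = 0.1305/√(0.1305²+0.122²) = 0.7305; sinθ₂ = 0.1305/√(0.1305²+0.122²) = 0.7305.
B = (4π×10⁻⁷ × 1.55) / (4π × 0.122) × (0.7305 + 0.7305) = 1.86×10⁻⁶ T.

B ≈ 1.86 μT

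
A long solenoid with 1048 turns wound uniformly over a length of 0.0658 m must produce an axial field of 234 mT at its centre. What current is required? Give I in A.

Inside a long solenoid B = μ₀nI with n = 1.593×10⁴ m⁻¹, so I = B/(μ₀n).
I = 0.234 / (4π×10⁻⁷ × 1.593×10⁴) = 11.7 A.

I ≈ 11.7 A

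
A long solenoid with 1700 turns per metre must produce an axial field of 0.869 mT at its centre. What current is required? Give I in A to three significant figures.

I ≈ 0.407 A

Inside a long solenoid B = μ₀nI with n = 1700 m⁻¹, so I = B/(μ₀n).
I = 8.69×10⁻⁴ / (4π×10⁻⁷ × 1700) = 0.407 A.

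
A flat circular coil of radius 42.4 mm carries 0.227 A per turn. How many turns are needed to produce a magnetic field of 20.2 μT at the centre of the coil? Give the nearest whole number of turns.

For an N-turn coil, B = Nμ₀I/(2R). A single turn gives B₁ = 3.36×10⁻⁶ T with R = 0.0424 m.
N = B/B₁ = 2.02×10⁻⁵ / 3.36×10⁻⁶ = 6.00.

N = 6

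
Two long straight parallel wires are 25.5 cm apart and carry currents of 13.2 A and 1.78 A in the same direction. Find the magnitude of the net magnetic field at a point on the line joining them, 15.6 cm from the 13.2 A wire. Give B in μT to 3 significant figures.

Each long wire gives B = μ₀I/(2πd). Distances are d₁ = 0.156 m and d₂ = 0.099 m.
B₁ = 1.69×10⁻⁵ T, B₂ = 3.60×10⁻⁶ T.
Between parallel currents the two contributions point in opposite directions, so they subtract. B = |B₁ − B₂| = |1.69×10⁻⁵ − 3.60×10⁻⁶| = 1.33×10⁻⁵ T.

B ≈ 13.3 μT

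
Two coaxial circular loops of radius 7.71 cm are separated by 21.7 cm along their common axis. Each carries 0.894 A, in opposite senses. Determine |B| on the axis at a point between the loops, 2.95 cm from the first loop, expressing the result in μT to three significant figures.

Each loop contributes B = μ₀IR²/[2(R²+z²)^(3/2)] on the axis, with z measured from that loop.
Loop 1 (z = 0.0295 m): B₁ = 5.94×10⁻⁶ T. Loop 2 (z = 0.1875 m): B₂ = 4.01×10⁻⁷ T.
The fields oppose: B = |B₁ − B₂| = 5.53×10⁻⁶ T.

B ≈ 5.53 μT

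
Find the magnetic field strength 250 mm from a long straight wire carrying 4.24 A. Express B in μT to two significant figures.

B ≈ 3.4 μT

For an infinitely long straight wire, B = μ₀I/(2πd).
B = (4π×10⁻⁷ × 4.24) / (2π × 0.25) = 3.39×10⁻⁶ T.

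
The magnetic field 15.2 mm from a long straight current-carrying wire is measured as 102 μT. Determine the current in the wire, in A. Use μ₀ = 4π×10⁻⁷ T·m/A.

I ≈ 7.75 A

For a long straight wire B = μ₀I/(2πd), so I = 2πdB/μ₀.
I = 2π × 0.0152 × 1.02×10⁻⁴ / (4π×10⁻⁷) = 7.75 A.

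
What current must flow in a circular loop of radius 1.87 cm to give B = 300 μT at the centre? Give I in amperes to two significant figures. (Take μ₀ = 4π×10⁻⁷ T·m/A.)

I ≈ 8.9 A

At the centre of a circular loop B = μ₀I/(2R), so I = 2RB/μ₀.
With R = 0.0187 m, I = 2 × 0.0187 × 3.00×10⁻⁴ / (4π×10⁻⁷) = 8.93 A.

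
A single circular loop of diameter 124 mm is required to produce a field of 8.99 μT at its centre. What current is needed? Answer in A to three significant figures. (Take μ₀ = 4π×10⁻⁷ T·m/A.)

I ≈ 0.887 A

At the centre of a circular loop B = μ₀I/(2R), so I = 2RB/μ₀.
With R = 0.062 m, I = 2 × 0.062 × 8.99×10⁻⁶ / (4π×10⁻⁷) = 0.887 A.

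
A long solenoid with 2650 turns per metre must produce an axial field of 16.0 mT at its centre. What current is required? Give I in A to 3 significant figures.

Inside a long solenoid B = μ₀nI with n = 2650 m⁻¹, so I = B/(μ₀n).
I = 1.60×10⁻² / (4π×10⁻⁷ × 2650) = 4.80 A.

I ≈ 4.80 A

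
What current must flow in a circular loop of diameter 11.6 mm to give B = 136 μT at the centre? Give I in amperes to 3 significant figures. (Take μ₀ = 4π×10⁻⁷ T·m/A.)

At the centre of a circular loop B = μ₀I/(2R), so I = 2RB/μ₀.
With R = 0.0058 m, I = 2 × 0.0058 × 1.36×10⁻⁴ / (4π×10⁻⁷) = 1.26 A.

I ≈ 1.26 A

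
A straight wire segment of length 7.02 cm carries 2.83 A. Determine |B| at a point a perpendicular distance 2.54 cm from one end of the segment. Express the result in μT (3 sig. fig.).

B ≈ 10.5 μT

For a finite straight segment, B = (μ₀I/4πd)(sinθ₁ + sinθ₂), where θ₁, θ₂ are the angles from the perpendicular to each end.
The perpendicular foot is at one end, so the two end-offsets along the wire are 0 and L = 0.0702 m.
sinθ₁ = 0/√(0²+0.0254²) = 0.0000; sinθ₂ = 0.0702/√(0.0702²+0.0254²) = 0.9403.
B = (4π×10⁻⁷ × 2.83) / (4π × 0.0254) × (0.0000 + 0.9403) = 1.05×10⁻⁵ T.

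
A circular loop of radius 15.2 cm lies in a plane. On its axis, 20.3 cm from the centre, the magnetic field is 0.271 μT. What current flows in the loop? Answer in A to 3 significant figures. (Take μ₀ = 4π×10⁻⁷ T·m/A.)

I ≈ 0.304 A

On the axis of a loop, B = μ₀IR²/[2(R²+z²)^(3/2)], so I = 2B(R²+z²)^(3/2)/(μ₀R²).
R² + z² = 0.0231 + 0.04121 = 0.06431 m²; raised to 3/2 gives 1.63×10⁻² m³.
I = 2 × 2.71×10⁻⁷ × 1.63×10⁻² / (1.26×10⁻⁶ × 0.0231) = 0.304 A.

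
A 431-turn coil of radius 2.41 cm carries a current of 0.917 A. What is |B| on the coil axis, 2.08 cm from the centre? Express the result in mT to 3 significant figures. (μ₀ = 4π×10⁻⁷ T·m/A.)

B ≈ 4.47 mT

For an N-turn flat coil, B = Nμ₀IR²/[2(R²+z²)^(3/2)] with R = 0.0241 m, z = 0.0208 m.
B = 431 × 1.04×10⁻⁵ T = 4.47×10⁻³ T.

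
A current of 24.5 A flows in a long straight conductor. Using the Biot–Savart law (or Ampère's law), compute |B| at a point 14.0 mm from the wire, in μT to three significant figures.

For an infinitely long straight wire, B = μ₀I/(2πd).
B = (4π×10⁻⁷ × 24.5) / (2π × 0.014) = 3.50×10⁻⁴ T.

B ≈ 350 μT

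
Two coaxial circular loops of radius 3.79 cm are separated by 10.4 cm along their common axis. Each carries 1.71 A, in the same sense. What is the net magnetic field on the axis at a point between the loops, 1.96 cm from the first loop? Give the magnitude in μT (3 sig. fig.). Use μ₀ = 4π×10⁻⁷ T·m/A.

Each loop contributes B = μ₀IR²/[2(R²+z²)^(3/2)] on the axis, with z measured from that loop.
Loop 1 (z = 0.0196 m): B₁ = 1.99×10⁻⁵ T. Loop 2 (z = 0.0844 m): B₂ = 1.95×10⁻⁶ T.
The fields add: B = B₁ + B₂ = 2.18×10⁻⁵ T.

B ≈ 21.8 μT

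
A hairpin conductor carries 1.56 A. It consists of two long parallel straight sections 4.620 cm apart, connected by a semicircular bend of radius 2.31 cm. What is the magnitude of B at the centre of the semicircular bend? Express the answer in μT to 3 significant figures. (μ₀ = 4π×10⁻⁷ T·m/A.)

The semicircular arc contributes B_arc = μ₀I·π/(4πR) = μ₀I/(4R) = 2.12×10⁻⁵ T.
Each semi-infinite lead is at perpendicular distance R = 0.0231 m from the centre, with the perpendicular foot at its near end, so it contributes μ₀I/(4πR); both point the same way, together 1.35×10⁻⁵ T.
Arc and leads all point the same direction: B = 2.12×10⁻⁵ + 1.35×10⁻⁵ = 3.47×10⁻⁵ T.

B ≈ 34.7 μT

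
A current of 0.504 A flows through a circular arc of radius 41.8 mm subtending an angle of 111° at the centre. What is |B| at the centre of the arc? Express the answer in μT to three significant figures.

The Biot–Savart field of a circular arc at its centre is B = μ₀Iφ/(4πR), with φ = 1.937 rad.
B = (4π×10⁻⁷ × 0.504 × 1.937) / (4π × 0.0418) = 2.34×10⁻⁶ T.

B ≈ 2.34 μT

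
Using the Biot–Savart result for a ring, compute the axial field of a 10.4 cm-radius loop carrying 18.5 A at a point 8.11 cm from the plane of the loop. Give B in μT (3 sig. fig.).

B ≈ 54.8 μT

On the axis of a circular loop, B = μ₀IR² / [2(R²+z²)^(3/2)].
R² + z² = (0.104)² + (0.0811)² = 0.01739 m², and (R²+z²)^(3/2) = 2.29×10⁻³ m³.
B = (4π×10⁻⁷ × 18.5 × 0.01082) / (2 × 2.29×10⁻³) = 5.48×10⁻⁵ T.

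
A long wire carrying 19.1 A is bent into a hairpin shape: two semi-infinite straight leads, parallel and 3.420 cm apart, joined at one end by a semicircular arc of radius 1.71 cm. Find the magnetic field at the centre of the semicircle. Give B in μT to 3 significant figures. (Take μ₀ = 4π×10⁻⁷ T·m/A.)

The semicircular arc contributes B_arc = μ₀I·π/(4πR) = μ₀I/(4R) = 3.51×10⁻⁴ T.
Each semi-infinite lead is at perpendicular distance R = 0.0171 m from the centre, with the perpendicular foot at its near end, so it contributes μ₀I/(4πR); both point the same way, together 2.23×10⁻⁴ T.
Arc and leads all point the same direction: B = 3.51×10⁻⁴ + 2.23×10⁻⁴ = 5.74×10⁻⁴ T.

B ≈ 574 μT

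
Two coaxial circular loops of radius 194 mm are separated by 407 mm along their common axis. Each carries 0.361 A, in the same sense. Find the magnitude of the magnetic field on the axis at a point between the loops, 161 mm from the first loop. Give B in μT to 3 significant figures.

Each loop contributes B = μ₀IR²/[2(R²+z²)^(3/2)] on the axis, with z measured from that loop.
Loop 1 (z = 0.161 m): B₁ = 5.33×10⁻⁷ T. Loop 2 (z = 0.246 m): B₂ = 2.78×10⁻⁷ T.
The fields add: B = B₁ + B₂ = 8.10×10⁻⁷ T.

B ≈ 0.810 μT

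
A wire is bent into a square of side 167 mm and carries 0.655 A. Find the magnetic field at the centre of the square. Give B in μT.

B ≈ 4.44 μT

Each side is a finite straight segment at perpendicular distance d = a/(2 tan(π/4)) = 0.0835 m from the centre, with end-angles ±π/4.
One side contributes B₁ = (μ₀I/4πd)·2 sin(π/4) = 1.11×10⁻⁶ T.
All 4 sides add in the same direction: B = 4 × 1.11×10⁻⁶ = 4.44×10⁻⁶ T.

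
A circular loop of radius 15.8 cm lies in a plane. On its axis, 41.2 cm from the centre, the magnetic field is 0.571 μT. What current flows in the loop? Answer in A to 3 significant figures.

I ≈ 3.13 A

On the axis of a loop, B = μ₀IR²/[2(R²+z²)^(3/2)], so I = 2B(R²+z²)^(3/2)/(μ₀R²).
R² + z² = 0.02496 + 0.1697 = 0.1947 m²; raised to 3/2 gives 8.59×10⁻² m³.
I = 2 × 5.71×10⁻⁷ × 8.59×10⁻² / (1.26×10⁻⁶ × 0.02496) = 3.13 A.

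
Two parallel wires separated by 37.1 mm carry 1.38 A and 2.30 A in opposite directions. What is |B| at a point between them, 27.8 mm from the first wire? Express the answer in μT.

B ≈ 59.4 μT

Each long wire gives B = μ₀I/(2πd). Distances are d₁ = 0.0278 m and d₂ = 0.0093 m.
B₁ = 9.93×10⁻⁶ T, B₂ = 4.95×10⁻⁵ T.
Between antiparallel currents both contributions point the same way, so they add. B = B₁ + B₂ = 9.93×10⁻⁶ + 4.95×10⁻⁵ = 5.94×10⁻⁵ T.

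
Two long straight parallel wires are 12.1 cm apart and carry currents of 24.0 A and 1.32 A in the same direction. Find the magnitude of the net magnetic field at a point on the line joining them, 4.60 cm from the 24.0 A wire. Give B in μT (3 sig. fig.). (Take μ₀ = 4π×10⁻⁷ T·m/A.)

Each long wire gives B = μ₀I/(2πd). Distances are d₁ = 0.046 m and d₂ = 0.075 m.
B₁ = 1.04×10⁻⁴ T, B₂ = 3.52×10⁻⁶ T.
Between parallel currents the two contributions point in opposite directions, so they subtract. B = |B₁ − B₂| = |1.04×10⁻⁴ − 3.52×10⁻⁶| = 1.01×10⁻⁴ T.

B ≈ 101 μT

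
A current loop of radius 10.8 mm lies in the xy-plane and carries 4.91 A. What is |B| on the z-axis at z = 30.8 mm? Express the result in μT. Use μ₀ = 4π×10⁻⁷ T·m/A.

B ≈ 10.3 μT

On the axis of a circular loop, B = μ₀IR² / [2(R²+z²)^(3/2)].
R² + z² = (0.0108)² + (0.0308)² = 0.001065 m², and (R²+z²)^(3/2) = 3.48×10⁻⁵ m³.
B = (4π×10⁻⁷ × 4.91 × 0.0001166) / (2 × 3.48×10⁻⁵) = 1.03×10⁻⁵ T.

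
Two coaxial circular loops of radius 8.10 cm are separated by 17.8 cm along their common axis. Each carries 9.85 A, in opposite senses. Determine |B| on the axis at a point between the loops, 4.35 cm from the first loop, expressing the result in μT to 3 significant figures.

Each loop contributes B = μ₀IR²/[2(R²+z²)^(3/2)] on the axis, with z measured from that loop.
Loop 1 (z = 0.0435 m): B₁ = 5.22×10⁻⁵ T. Loop 2 (z = 0.1345 m): B₂ = 1.05×10⁻⁵ T.
The fields oppose: B = |B₁ − B₂| = 4.18×10⁻⁵ T.

B ≈ 41.8 μT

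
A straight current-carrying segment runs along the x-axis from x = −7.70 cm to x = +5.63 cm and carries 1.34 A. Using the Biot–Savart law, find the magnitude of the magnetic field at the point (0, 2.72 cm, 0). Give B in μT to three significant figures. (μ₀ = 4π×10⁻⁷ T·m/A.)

B ≈ 9.08 μT

For a finite straight segment, B = (μ₀I/4πd)(sinθ₁ + sinθ₂), where θ₁, θ₂ are the angles from the perpendicular to each end.
The perpendicular distance is d = 0.0272 m; the end-offsets along the wire are a = 0.077 m and b = 0.0563 m.
sinθ₁ = 0.077/√(0.077²+0.0272²) = 0.9429; sinθ₂ = 0.0563/√(0.0563²+0.0272²) = 0.9004.
B = (4π×10⁻⁷ × 1.34) / (4π × 0.0272) × (0.9429 + 0.9004) = 9.08×10⁻⁶ T.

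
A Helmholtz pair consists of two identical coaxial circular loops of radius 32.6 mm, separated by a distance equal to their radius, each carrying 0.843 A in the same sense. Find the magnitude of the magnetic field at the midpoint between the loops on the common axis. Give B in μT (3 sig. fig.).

B ≈ 23.3 μT

Each loop contributes B = μ₀IR²/[2(R²+z²)^(3/2)] on the axis, with z measured from that loop.
Loop 1 (z = 0.0163 m): B₁ = 1.16×10⁻⁵ T. Loop 2 (z = 0.0163 m): B₂ = 1.16×10⁻⁵ T.
The fields add: B = B₁ + B₂ = 2.33×10⁻⁵ T.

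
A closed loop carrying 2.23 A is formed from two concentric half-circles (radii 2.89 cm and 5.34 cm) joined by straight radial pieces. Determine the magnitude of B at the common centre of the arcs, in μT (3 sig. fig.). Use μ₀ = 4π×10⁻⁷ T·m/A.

The radial connectors point toward the centre, so dl × r̂ = 0 and they contribute nothing.
Each semicircle gives μ₀I/(4R): inner arc 2.42×10⁻⁵ T, outer arc 1.31×10⁻⁵ T.
The two arcs carry current in opposite angular senses, so their fields oppose: B = |2.42×10⁻⁵ − 1.31×10⁻⁵| = 1.11×10⁻⁵ T.

B ≈ 11.1 μT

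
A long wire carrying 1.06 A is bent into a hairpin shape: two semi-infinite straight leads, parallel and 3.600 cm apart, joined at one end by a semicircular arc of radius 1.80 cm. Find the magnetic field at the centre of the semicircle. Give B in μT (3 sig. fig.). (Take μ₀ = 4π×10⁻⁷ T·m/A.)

The semicircular arc contributes B_arc = μ₀I·π/(4πR) = μ₀I/(4R) = 1.85×10⁻⁵ T.
Each semi-infinite lead is at perpendicular distance R = 0.018 m from the centre, with the perpendicular foot at its near end, so it contributes μ₀I/(4πR); both point the same way, together 1.18×10⁻⁵ T.
Arc and leads all point the same direction: B = 1.85×10⁻⁵ + 1.18×10⁻⁵ = 3.03×10⁻⁵ T.

B ≈ 30.3 μT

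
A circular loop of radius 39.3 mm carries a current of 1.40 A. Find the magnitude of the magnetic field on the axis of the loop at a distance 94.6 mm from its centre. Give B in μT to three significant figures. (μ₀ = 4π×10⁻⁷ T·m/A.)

B ≈ 1.26 μT

On the axis of a circular loop, B = μ₀IR² / [2(R²+z²)^(3/2)].
R² + z² = (0.0393)² + (0.0946)² = 0.01049 m², and (R²+z²)^(3/2) = 1.07×10⁻³ m³.
B = (4π×10⁻⁷ × 1.40 × 0.001544) / (2 × 1.07×10⁻³) = 1.26×10⁻⁶ T.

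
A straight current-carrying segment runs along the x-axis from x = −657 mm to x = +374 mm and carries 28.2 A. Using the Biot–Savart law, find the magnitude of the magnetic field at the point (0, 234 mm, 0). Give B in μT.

B ≈ 21.6 μT

For a finite straight segment, B = (μ₀I/4πd)(sinθ₁ + sinθ₂), where θ₁, θ₂ are the angles from the perpendicular to each end.
The perpendicular distance is d = 0.234 m; the end-offsets along the wire are a = 0.657 m and b = 0.374 m.
sinθ₁ = 0.657/√(0.657²+0.234²) = 0.9420; sinθ₂ = 0.374/√(0.374²+0.234²) = 0.8477.
B = (4π×10⁻⁷ × 28.2) / (4π × 0.234) × (0.9420 + 0.8477) = 2.16×10⁻⁵ T.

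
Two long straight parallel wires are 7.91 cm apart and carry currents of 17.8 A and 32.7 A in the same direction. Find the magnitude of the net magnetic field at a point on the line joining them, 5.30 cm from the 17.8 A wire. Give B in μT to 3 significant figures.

B ≈ 183 μT

Each long wire gives B = μ₀I/(2πd). Distances are d₁ = 0.053 m and d₂ = 0.0261 m.
B₁ = 6.72×10⁻⁵ T, B₂ = 2.51×10⁻⁴ T.
Between parallel currents the two contributions point in opposite directions, so they subtract. B = |B₁ − B₂| = |6.72×10⁻⁵ − 2.51×10⁻⁴| = 1.83×10⁻⁴ T.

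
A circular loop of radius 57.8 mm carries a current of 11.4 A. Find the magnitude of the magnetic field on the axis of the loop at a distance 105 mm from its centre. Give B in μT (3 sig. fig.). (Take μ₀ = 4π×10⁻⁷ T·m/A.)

B ≈ 13.9 μT

On the axis of a circular loop, B = μ₀IR² / [2(R²+z²)^(3/2)].
R² + z² = (0.0578)² + (0.105)² = 0.01437 m², and (R²+z²)^(3/2) = 1.72×10⁻³ m³.
B = (4π×10⁻⁷ × 11.4 × 0.003341) / (2 × 1.72×10⁻³) = 1.39×10⁻⁵ T.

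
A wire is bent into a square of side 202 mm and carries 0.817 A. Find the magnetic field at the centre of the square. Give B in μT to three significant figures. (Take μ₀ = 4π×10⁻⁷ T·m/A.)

Each side is a finite straight segment at perpendicular distance d = a/(2 tan(π/4)) = 0.101 m from the centre, with end-angles ±π/4.
One side contributes B₁ = (μ₀I/4πd)·2 sin(π/4) = 1.14×10⁻⁶ T.
All 4 sides add in the same direction: B = 4 × 1.14×10⁻⁶ = 4.58×10⁻⁶ T.

B ≈ 4.58 μT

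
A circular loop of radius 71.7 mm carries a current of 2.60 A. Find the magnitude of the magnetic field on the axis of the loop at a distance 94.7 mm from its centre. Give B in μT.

On the axis of a circular loop, B = μ₀IR² / [2(R²+z²)^(3/2)].
R² + z² = (0.0717)² + (0.0947)² = 0.01411 m², and (R²+z²)^(3/2) = 1.68×10⁻³ m³.
B = (4π×10⁻⁷ × 2.60 × 0.005141) / (2 × 1.68×10⁻³) = 5.01×10⁻⁶ T.

B ≈ 5.01 μT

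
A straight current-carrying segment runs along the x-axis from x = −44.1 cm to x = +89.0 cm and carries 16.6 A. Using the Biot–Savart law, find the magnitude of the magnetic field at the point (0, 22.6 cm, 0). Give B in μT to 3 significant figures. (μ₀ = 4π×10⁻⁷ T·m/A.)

B ≈ 13.7 μT

For a finite straight segment, B = (μ₀I/4πd)(sinθ₁ + sinθ₂), where θ₁, θ₂ are the angles from the perpendicular to each end.
The perpendicular distance is d = 0.226 m; the end-offsets along the wire are a = 0.441 m and b = 0.89 m.
sinθ₁ = 0.441/√(0.441²+0.226²) = 0.8899; sinθ₂ = 0.89/√(0.89²+0.226²) = 0.9692.
B = (4π×10⁻⁷ × 16.6) / (4π × 0.226) × (0.8899 + 0.9692) = 1.37×10⁻⁵ T.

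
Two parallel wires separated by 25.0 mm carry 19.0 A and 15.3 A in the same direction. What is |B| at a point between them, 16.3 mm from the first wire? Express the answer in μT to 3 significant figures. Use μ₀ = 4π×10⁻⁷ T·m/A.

B ≈ 119 μT

Each long wire gives B = μ₀I/(2πd). Distances are d₁ = 0.0163 m and d₂ = 0.0087 m.
B₁ = 2.33×10⁻⁴ T, B₂ = 3.52×10⁻⁴ T.
Between parallel currents the two contributions point in opposite directions, so they subtract. B = |B₁ − B₂| = |2.33×10⁻⁴ − 3.52×10⁻⁴| = 1.19×10⁻⁴ T.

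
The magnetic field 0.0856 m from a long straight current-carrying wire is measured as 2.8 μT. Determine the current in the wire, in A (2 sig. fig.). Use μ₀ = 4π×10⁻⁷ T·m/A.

I ≈ 1.2 A

For a long straight wire B = μ₀I/(2πd), so I = 2πdB/μ₀.
I = 2π × 0.0856 × 2.80×10⁻⁶ / (4π×10⁻⁷) = 1.20 A.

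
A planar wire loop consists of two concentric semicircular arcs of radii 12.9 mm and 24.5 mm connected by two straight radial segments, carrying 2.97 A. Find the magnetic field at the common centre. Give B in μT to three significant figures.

The radial connectors point toward the centre, so dl × r̂ = 0 and they contribute nothing.
Each semicircle gives μ₀I/(4R): inner arc 7.23×10⁻⁵ T, outer arc 3.81×10⁻⁵ T.
The two arcs carry current in opposite angular senses, so their fields oppose: B = |7.23×10⁻⁵ − 3.81×10⁻⁵| = 3.42×10⁻⁵ T.

B ≈ 34.2 μT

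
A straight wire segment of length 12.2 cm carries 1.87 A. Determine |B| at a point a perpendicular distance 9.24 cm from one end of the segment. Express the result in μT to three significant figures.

For a finite straight segment, B = (μ₀I/4πd)(sinθ₁ + sinθ₂), where θ₁, θ₂ are the angles from the perpendicular to each end.
The perpendicular foot is at one end, so the two end-offsets along the wire are 0 and L = 0.122 m.
sinθ₁ = 0/√(0²+0.0924²) = 0.0000; sinθ₂ = 0.122/√(0.122²+0.0924²) = 0.7972.
B = (4π×10⁻⁷ × 1.87) / (4π × 0.0924) × (0.0000 + 0.7972) = 1.61×10⁻⁶ T.

B ≈ 1.61 μT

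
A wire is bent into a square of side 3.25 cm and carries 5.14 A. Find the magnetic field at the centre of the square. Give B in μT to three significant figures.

B ≈ 179 μT

Each side is a finite straight segment at perpendicular distance d = a/(2 tan(π/4)) = 0.01625 m from the centre, with end-angles ±π/4.
One side contributes B₁ = (μ₀I/4πd)·2 sin(π/4) = 4.47×10⁻⁵ T.
All 4 sides add in the same direction: B = 4 × 4.47×10⁻⁵ = 1.79×10⁻⁴ T.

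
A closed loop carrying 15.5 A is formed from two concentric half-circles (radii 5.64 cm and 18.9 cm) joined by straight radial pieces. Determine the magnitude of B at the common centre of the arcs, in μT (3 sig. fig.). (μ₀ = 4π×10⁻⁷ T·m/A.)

The radial connectors point toward the centre, so dl × r̂ = 0 and they contribute nothing.
Each semicircle gives μ₀I/(4R): inner arc 8.63×10⁻⁵ T, outer arc 2.58×10⁻⁵ T.
The two arcs carry current in opposite angular senses, so their fields oppose: B = |8.63×10⁻⁵ − 2.58×10⁻⁵| = 6.06×10⁻⁵ T.

B ≈ 60.6 μT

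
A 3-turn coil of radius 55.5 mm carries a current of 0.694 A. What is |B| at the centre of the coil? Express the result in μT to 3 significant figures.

For an N-turn flat coil, B = Nμ₀I/(2R) with R = 0.0555 m.
B = 3 × 7.86×10⁻⁶ T = 2.36×10⁻⁵ T.

B ≈ 23.6 μT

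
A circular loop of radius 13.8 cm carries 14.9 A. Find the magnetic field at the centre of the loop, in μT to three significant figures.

At the centre of a circular loop the Biot–Savart law gives B = μ₀I/(2R).
B = (4π×10⁻⁷ × 14.9) / (2 × 0.138) = 6.78×10⁻⁵ T.

B ≈ 67.8 μT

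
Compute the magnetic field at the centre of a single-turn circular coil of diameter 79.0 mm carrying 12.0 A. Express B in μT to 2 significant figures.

B ≈ 190 μT

At the centre of a circular loop the Biot–Savart law gives B = μ₀I/(2R) (so R = 0.0395 m).
B = (4π×10⁻⁷ × 12.0) / (2 × 0.0395) = 1.91×10⁻⁴ T.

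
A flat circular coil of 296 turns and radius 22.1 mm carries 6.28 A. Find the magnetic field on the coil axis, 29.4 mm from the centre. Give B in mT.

B ≈ 11.5 mT

For an N-turn flat coil, B = Nμ₀IR²/[2(R²+z²)^(3/2)] with R = 0.0221 m, z = 0.0294 m.
B = 296 × 3.87×10⁻⁵ T = 1.15×10⁻² T.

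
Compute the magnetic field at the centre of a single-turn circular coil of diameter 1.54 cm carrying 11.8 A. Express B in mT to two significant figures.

B ≈ 0.96 mT

At the centre of a circular loop the Biot–Savart law gives B = μ₀I/(2R) (so R = 0.0077 m).
B = (4π×10⁻⁷ × 11.8) / (2 × 0.0077) = 9.63×10⁻⁴ T.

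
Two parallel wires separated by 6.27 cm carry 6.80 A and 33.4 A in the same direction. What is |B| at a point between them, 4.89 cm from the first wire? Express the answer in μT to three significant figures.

Each long wire gives B = μ₀I/(2πd). Distances are d₁ = 0.0489 m and d₂ = 0.0138 m.
B₁ = 2.78×10⁻⁵ T, B₂ = 4.84×10⁻⁴ T.
Between parallel currents the two contributions point in opposite directions, so they subtract. B = |B₁ − B₂| = |2.78×10⁻⁵ − 4.84×10⁻⁴| = 4.56×10⁻⁴ T.

B ≈ 456 μT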